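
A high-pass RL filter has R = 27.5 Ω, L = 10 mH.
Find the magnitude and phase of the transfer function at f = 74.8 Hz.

Step 1 — Angular frequency: ω = 2π·74.8 = 470 rad/s.
Step 2 — Transfer function: H(jω) = jωL/(R + jωL).
Step 3 — Numerator jωL = j·4.7; denominator R + jωL = 27.5 + j4.7.
Step 4 — H = 0.02838 + j0.1661.
Step 5 — Magnitude: |H| = 0.1685 (-15.5 dB); phase: φ = 80.3°.

|H| = 0.1685 (-15.5 dB), φ = 80.3°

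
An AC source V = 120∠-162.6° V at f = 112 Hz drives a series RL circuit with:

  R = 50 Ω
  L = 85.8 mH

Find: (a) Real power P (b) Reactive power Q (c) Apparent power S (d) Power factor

Step 1 — Angular frequency: ω = 2π·f = 2π·112 = 703.7 rad/s.
Step 2 — Component impedances:
  R: Z = R = 50 Ω
  L: Z = jωL = j·703.7·0.0858 = 0 + j60.38 Ω
Step 3 — Series combination: Z_total = R + L = 50 + j60.38 Ω = 78.39∠50.4° Ω.
Step 4 — Source phasor: V = 120∠-162.6° V = -114.5 - j35.88 V.
Step 5 — Current: I = V / Z = -1.284 + j0.8331 A = 1.531∠147.0° A.
Step 6 — Complex power: S = V·I* = 117.2 + j141.5 VA.
Step 7 — Real power: P = Re(S) = 117.2 W.
Step 8 — Reactive power: Q = Im(S) = 141.5 VAR.
Step 9 — Apparent power: |S| = 183.7 VA.
Step 10 — Power factor: PF = P/|S| = 0.6378 (lagging).

(a) P = 117.2 W  (b) Q = 141.5 VAR  (c) S = 183.7 VA  (d) PF = 0.6378 (lagging)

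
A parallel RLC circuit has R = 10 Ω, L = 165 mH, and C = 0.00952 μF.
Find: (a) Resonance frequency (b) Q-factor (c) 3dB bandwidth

Step 1 — Resonance: ω₀ = 1/√(LC) = 1/√(0.165·9.52e-09) = 2.523e+04 rad/s.
Step 2 — f₀ = ω₀/(2π) = 4016 Hz.
Step 3 — Parallel Q: Q = R/(ω₀L) = 10/(2.523e+04·0.165) = 0.002402.
Step 4 — Bandwidth: Δω = ω₀/Q = 1.05e+07 rad/s; BW = Δω/(2π) = 1.672e+06 Hz.

(a) f₀ = 4016 Hz  (b) Q = 0.002402  (c) BW = 1.672e+06 Hz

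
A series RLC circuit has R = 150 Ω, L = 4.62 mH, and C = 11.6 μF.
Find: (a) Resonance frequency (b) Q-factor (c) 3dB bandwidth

Step 1 — Resonance: ω₀ = 1/√(LC) = 1/√(0.00462·1.16e-05) = 4320 rad/s.
Step 2 — f₀ = ω₀/(2π) = 687.5 Hz.
Step 3 — Series Q: Q = ω₀L/R = 4320·0.00462/150 = 0.133.
Step 4 — Bandwidth: Δω = ω₀/Q = 3.247e+04 rad/s; BW = Δω/(2π) = 5167 Hz.

(a) f₀ = 687.5 Hz  (b) Q = 0.133  (c) BW = 5167 Hz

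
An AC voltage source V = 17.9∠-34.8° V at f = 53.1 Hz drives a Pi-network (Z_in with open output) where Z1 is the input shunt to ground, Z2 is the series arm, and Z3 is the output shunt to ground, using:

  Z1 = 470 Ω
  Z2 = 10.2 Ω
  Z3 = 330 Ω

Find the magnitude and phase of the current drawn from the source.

Step 1 — Angular frequency: ω = 2π·f = 2π·53.1 = 333.6 rad/s.
Step 2 — Component impedances:
  Z1: Z = R = 470 Ω
  Z2: Z = R = 10.2 Ω
  Z3: Z = R = 330 Ω
Step 3 — With open output, the series arm Z2 and the output shunt Z3 appear in series to ground: Z2 + Z3 = 340.2 Ω.
Step 4 — Parallel with input shunt Z1: Z_in = Z1 || (Z2 + Z3) = 197.4 Ω = 197.4∠0.0° Ω.
Step 5 — Source phasor: V = 17.9∠-34.8° V = 14.7 - j10.22 V.
Step 6 — Ohm's law: I = V / Z_total = (14.7 - j10.22) / (197.4) = 0.07448 - j0.05176 A.
Step 7 — Convert to polar: |I| = 0.0907 A, ∠I = -34.8°.

I = 0.0907∠-34.8° A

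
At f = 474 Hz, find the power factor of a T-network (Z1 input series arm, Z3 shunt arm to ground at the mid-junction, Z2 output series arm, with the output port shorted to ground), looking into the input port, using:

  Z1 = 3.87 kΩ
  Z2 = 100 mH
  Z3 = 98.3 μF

Step 1 — Angular frequency: ω = 2π·f = 2π·474 = 2978 rad/s.
Step 2 — Component impedances:
  Z1: Z = R = 3870 Ω
  Z2: Z = jωL = j·2978·0.1 = 0 + j297.8 Ω
  Z3: Z = 1/(jωC) = -j/(ω·C) = 0 - j3.416 Ω
Step 3 — With the output port shorted to ground, the output series arm Z2 runs from the junction to ground; the shunt arm Z3 also runs from the junction to ground. They appear in parallel: Z3 || Z2 = 0 - j3.455 Ω.
Step 4 — Series with input arm Z1: Z_in = Z1 + (Z3 || Z2) = 3870 - j3.455 Ω = 3870∠-0.1° Ω.
Step 5 — Power factor: PF = cos(φ) = Re(Z)/|Z| = 3870/3870 = 1.
Step 6 — Type: Im(Z) = -3.455 ⇒ leading (phase φ = -0.1°).

PF = 1 (leading, φ = -0.1°)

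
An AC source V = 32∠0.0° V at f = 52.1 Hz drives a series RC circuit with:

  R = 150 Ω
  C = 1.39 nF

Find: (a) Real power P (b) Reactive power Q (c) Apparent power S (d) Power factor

Step 1 — Angular frequency: ω = 2π·f = 2π·52.1 = 327.4 rad/s.
Step 2 — Component impedances:
  R: Z = R = 150 Ω
  C: Z = 1/(jωC) = -j/(ω·C) = 0 - j2.198e+06 Ω
Step 3 — Series combination: Z_total = R + C = 150 - j2.198e+06 Ω = 2.198e+06∠-90.0° Ω.
Step 4 — Source phasor: V = 32∠0.0° V = 32 V.
Step 5 — Current: I = V / Z = 9.938e-10 + j1.456e-05 A = 1.456e-05∠90.0° A.
Step 6 — Complex power: S = V·I* = 3.18e-08 - j0.0004659 VA.
Step 7 — Real power: P = Re(S) = 3.18e-08 W.
Step 8 — Reactive power: Q = Im(S) = -0.0004659 VAR.
Step 9 — Apparent power: |S| = 0.0004659 VA.
Step 10 — Power factor: PF = P/|S| = 6.825e-05 (leading).

(a) P = 3.18e-08 W  (b) Q = -0.0004659 VAR  (c) S = 0.0004659 VA  (d) PF = 6.825e-05 (leading)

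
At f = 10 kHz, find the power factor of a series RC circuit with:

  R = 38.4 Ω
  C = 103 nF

Step 1 — Angular frequency: ω = 2π·f = 2π·1e+04 = 6.283e+04 rad/s.
Step 2 — Component impedances:
  R: Z = R = 38.4 Ω
  C: Z = 1/(jωC) = -j/(ω·C) = 0 - j154.5 Ω
Step 3 — Series combination: Z_total = R + C = 38.4 - j154.5 Ω = 159.2∠-76.0° Ω.
Step 4 — Power factor: PF = cos(φ) = Re(Z)/|Z| = 38.4/159.2 = 0.2412.
Step 5 — Type: Im(Z) = -154.5 ⇒ leading (phase φ = -76.0°).

PF = 0.2412 (leading, φ = -76.0°)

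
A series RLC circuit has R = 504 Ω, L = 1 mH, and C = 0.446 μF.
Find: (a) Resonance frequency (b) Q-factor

Step 1 — Resonance condition Im(Z)=0 gives ω₀ = 1/√(LC).
Step 2 — ω₀ = 1/√(0.001·4.46e-07) = 4.735e+04 rad/s.
Step 3 — f₀ = ω₀/(2π) = 7536 Hz.
Step 4 — Series Q: Q = ω₀L/R = 4.735e+04·0.001/504 = 0.09395.

(a) f₀ = 7536 Hz  (b) Q = 0.09395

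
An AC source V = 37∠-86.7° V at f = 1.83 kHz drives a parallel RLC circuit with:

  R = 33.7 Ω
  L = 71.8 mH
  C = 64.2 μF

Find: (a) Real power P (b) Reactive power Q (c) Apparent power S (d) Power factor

Step 1 — Angular frequency: ω = 2π·f = 2π·1830 = 1.15e+04 rad/s.
Step 2 — Component impedances:
  R: Z = R = 33.7 Ω
  L: Z = jωL = j·1.15e+04·0.0718 = 0 + j825.6 Ω
  C: Z = 1/(jωC) = -j/(ω·C) = 0 - j1.355 Ω
Step 3 — Parallel combination: 1/Z_total = 1/R + 1/L + 1/C; Z_total = 0.05455 - j1.355 Ω = 1.356∠-87.7° Ω.
Step 4 — Source phasor: V = 37∠-86.7° V = 2.13 - j36.94 V.
Step 5 — Current: I = V / Z = 27.29 + j0.4736 A = 27.29∠1.0° A.
Step 6 — Complex power: S = V·I* = 40.62 - j1009 VA.
Step 7 — Real power: P = Re(S) = 40.62 W.
Step 8 — Reactive power: Q = Im(S) = -1009 VAR.
Step 9 — Apparent power: |S| = 1010 VA.
Step 10 — Power factor: PF = P/|S| = 0.04023 (leading).

(a) P = 40.62 W  (b) Q = -1009 VAR  (c) S = 1010 VA  (d) PF = 0.04023 (leading)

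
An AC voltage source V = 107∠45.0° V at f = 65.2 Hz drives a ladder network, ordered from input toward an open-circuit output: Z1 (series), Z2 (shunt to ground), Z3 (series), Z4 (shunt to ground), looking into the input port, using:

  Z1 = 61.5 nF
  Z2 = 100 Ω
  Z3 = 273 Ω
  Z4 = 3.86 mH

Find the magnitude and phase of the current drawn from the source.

Step 1 — Angular frequency: ω = 2π·f = 2π·65.2 = 409.7 rad/s.
Step 2 — Component impedances:
  Z1: Z = 1/(jωC) = -j/(ω·C) = 0 - j3.969e+04 Ω
  Z2: Z = R = 100 Ω
  Z3: Z = R = 273 Ω
  Z4: Z = jωL = j·409.7·0.00386 = 0 + j1.581 Ω
Step 3 — Ladder network (open output): work backward from the far end, alternating series and parallel combinations. Z_in = 73.19 - j3.969e+04 Ω = 3.969e+04∠-89.9° Ω.
Step 4 — Source phasor: V = 107∠45.0° V = 75.66 + j75.66 V.
Step 5 — Ohm's law: I = V / Z_total = (75.66 + j75.66) / (73.19 - j3.969e+04) = -0.001903 + j0.00191 A.
Step 6 — Convert to polar: |I| = 0.002696 A, ∠I = 134.9°.

I = 0.002696∠134.9° A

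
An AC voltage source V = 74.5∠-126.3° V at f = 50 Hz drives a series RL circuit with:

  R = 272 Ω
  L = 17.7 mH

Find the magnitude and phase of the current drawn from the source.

Step 1 — Angular frequency: ω = 2π·f = 2π·50 = 314.2 rad/s.
Step 2 — Component impedances:
  R: Z = R = 272 Ω
  L: Z = jωL = j·314.2·0.0177 = 0 + j5.561 Ω
Step 3 — Series combination: Z_total = R + L = 272 + j5.561 Ω = 272.1∠1.2° Ω.
Step 4 — Source phasor: V = 74.5∠-126.3° V = -44.1 - j60.04 V.
Step 5 — Ohm's law: I = V / Z_total = (-44.1 - j60.04) / (272 + j5.561) = -0.1666 - j0.2173 A.
Step 6 — Convert to polar: |I| = 0.2738 A, ∠I = -127.5°.

I = 0.2738∠-127.5° A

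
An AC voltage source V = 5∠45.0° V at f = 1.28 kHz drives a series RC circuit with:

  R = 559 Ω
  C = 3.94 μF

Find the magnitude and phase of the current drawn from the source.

Step 1 — Angular frequency: ω = 2π·f = 2π·1280 = 8042 rad/s.
Step 2 — Component impedances:
  R: Z = R = 559 Ω
  C: Z = 1/(jωC) = -j/(ω·C) = 0 - j31.56 Ω
Step 3 — Series combination: Z_total = R + C = 559 - j31.56 Ω = 559.9∠-3.2° Ω.
Step 4 — Source phasor: V = 5∠45.0° V = 3.536 + j3.536 V.
Step 5 — Ohm's law: I = V / Z_total = (3.536 + j3.536) / (559 - j31.56) = 0.005949 + j0.006661 A.
Step 6 — Convert to polar: |I| = 0.00893 A, ∠I = 48.2°.

I = 0.00893∠48.2° A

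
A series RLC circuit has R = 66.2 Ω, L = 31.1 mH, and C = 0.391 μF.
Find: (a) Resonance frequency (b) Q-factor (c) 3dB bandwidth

Step 1 — Resonance: ω₀ = 1/√(LC) = 1/√(0.0311·3.91e-07) = 9068 rad/s.
Step 2 — f₀ = ω₀/(2π) = 1443 Hz.
Step 3 — Series Q: Q = ω₀L/R = 9068·0.0311/66.2 = 4.26.
Step 4 — Bandwidth: Δω = ω₀/Q = 2129 rad/s; BW = Δω/(2π) = 338.8 Hz.

(a) f₀ = 1443 Hz  (b) Q = 4.26  (c) BW = 338.8 Hz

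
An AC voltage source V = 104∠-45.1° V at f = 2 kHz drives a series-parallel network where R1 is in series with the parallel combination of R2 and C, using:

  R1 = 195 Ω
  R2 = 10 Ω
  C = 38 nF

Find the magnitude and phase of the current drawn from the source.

Step 1 — Angular frequency: ω = 2π·f = 2π·2000 = 1.257e+04 rad/s.
Step 2 — Component impedances:
  R1: Z = R = 195 Ω
  R2: Z = R = 10 Ω
  C: Z = 1/(jωC) = -j/(ω·C) = 0 - j2094 Ω
Step 3 — Parallel branch: R2 || C = 1/(1/R2 + 1/C) = 10 - j0.04775 Ω.
Step 4 — Series with R1: Z_total = R1 + (R2 || C) = 205 - j0.04775 Ω = 205∠-0.0° Ω.
Step 5 — Source phasor: V = 104∠-45.1° V = 73.41 - j73.67 V.
Step 6 — Ohm's law: I = V / Z_total = (73.41 - j73.67) / (205 - j0.04775) = 0.3582 - j0.3593 A.
Step 7 — Convert to polar: |I| = 0.5073 A, ∠I = -45.1°.

I = 0.5073∠-45.1° A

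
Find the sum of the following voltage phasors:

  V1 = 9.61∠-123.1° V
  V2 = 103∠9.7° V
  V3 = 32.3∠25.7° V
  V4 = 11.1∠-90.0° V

Step 1 — Convert each phasor to rectangular form:
  V1 = 9.61·(cos(-123.1°) + j·sin(-123.1°)) = -5.248 - j8.05 V
  V2 = 103·(cos(9.7°) + j·sin(9.7°)) = 101.5 + j17.35 V
  V3 = 32.3·(cos(25.7°) + j·sin(25.7°)) = 29.1 + j14.01 V
  V4 = 11.1·(cos(-90.0°) + j·sin(-90.0°)) = 0 - j11.1 V
Step 2 — Sum components: V_total = 125.4 + j12.21 V.
Step 3 — Convert to polar: |V_total| = 126 V, ∠V_total = 5.6°.

V_total = 126∠5.6° V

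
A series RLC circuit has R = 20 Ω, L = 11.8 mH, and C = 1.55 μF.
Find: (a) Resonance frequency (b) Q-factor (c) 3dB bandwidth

Step 1 — Resonance: ω₀ = 1/√(LC) = 1/√(0.0118·1.55e-06) = 7394 rad/s.
Step 2 — f₀ = ω₀/(2π) = 1177 Hz.
Step 3 — Series Q: Q = ω₀L/R = 7394·0.0118/20 = 4.363.
Step 4 — Bandwidth: Δω = ω₀/Q = 1695 rad/s; BW = Δω/(2π) = 269.8 Hz.

(a) f₀ = 1177 Hz  (b) Q = 4.363  (c) BW = 269.8 Hz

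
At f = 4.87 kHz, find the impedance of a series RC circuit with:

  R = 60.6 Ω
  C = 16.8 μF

Step 1 — Angular frequency: ω = 2π·f = 2π·4870 = 3.06e+04 rad/s.
Step 2 — Component impedances:
  R: Z = R = 60.6 Ω
  C: Z = 1/(jωC) = -j/(ω·C) = 0 - j1.945 Ω
Step 3 — Series combination: Z_total = R + C = 60.6 - j1.945 Ω = 60.63∠-1.8° Ω.

Z = 60.6 - j1.945 Ω = 60.63∠-1.8° Ω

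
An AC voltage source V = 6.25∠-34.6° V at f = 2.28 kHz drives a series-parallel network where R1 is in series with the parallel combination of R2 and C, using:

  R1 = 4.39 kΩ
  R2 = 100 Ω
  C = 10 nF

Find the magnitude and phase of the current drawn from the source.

Step 1 — Angular frequency: ω = 2π·f = 2π·2280 = 1.433e+04 rad/s.
Step 2 — Component impedances:
  R1: Z = R = 4390 Ω
  R2: Z = R = 100 Ω
  C: Z = 1/(jωC) = -j/(ω·C) = 0 - j6980 Ω
Step 3 — Parallel branch: R2 || C = 1/(1/R2 + 1/C) = 99.98 - j1.432 Ω.
Step 4 — Series with R1: Z_total = R1 + (R2 || C) = 4490 - j1.432 Ω = 4490∠-0.0° Ω.
Step 5 — Source phasor: V = 6.25∠-34.6° V = 5.145 - j3.549 V.
Step 6 — Ohm's law: I = V / Z_total = (5.145 - j3.549) / (4490 - j1.432) = 0.001146 - j0.0007901 A.
Step 7 — Convert to polar: |I| = 0.001392 A, ∠I = -34.6°.

I = 0.001392∠-34.6° A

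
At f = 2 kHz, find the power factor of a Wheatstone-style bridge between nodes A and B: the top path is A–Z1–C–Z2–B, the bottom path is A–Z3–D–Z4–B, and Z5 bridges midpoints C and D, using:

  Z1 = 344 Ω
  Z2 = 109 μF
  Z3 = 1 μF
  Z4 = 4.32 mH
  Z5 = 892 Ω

Step 1 — Angular frequency: ω = 2π·f = 2π·2000 = 1.257e+04 rad/s.
Step 2 — Component impedances:
  Z1: Z = R = 344 Ω
  Z2: Z = 1/(jωC) = -j/(ω·C) = 0 - j0.7301 Ω
  Z3: Z = 1/(jωC) = -j/(ω·C) = 0 - j79.58 Ω
  Z4: Z = jωL = j·1.257e+04·0.00432 = 0 + j54.29 Ω
  Z5: Z = R = 892 Ω
Step 3 — Bridge requires nodal analysis (the Z5 bridge couples midpoints C and D, so the two paths cannot be reduced to a simple series/parallel combination). Setting node B to ground and injecting 1 A at node A, the 3-node admittance system at A, C, D solves to V_A = Z_AB = 5.086 - j24.88 Ω = 25.39∠-78.4° Ω.
Step 4 — Power factor: PF = cos(φ) = Re(Z)/|Z| = 5.086/25.39 = 0.2003.
Step 5 — Type: Im(Z) = -24.88 ⇒ leading (phase φ = -78.4°).

PF = 0.2003 (leading, φ = -78.4°)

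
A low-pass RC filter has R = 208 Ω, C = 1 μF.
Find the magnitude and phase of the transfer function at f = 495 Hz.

Step 1 — Angular frequency: ω = 2π·495 = 3110 rad/s.
Step 2 — Transfer function: H(jω) = 1/(1 + jωRC).
Step 3 — Denominator: 1 + jωRC = 1 + j·3110·208·1e-06 = 1 + j0.6469.
Step 4 — H = 0.705 - j0.4561.
Step 5 — Magnitude: |H| = 0.8396 (-1.5 dB); phase: φ = -32.9°.

|H| = 0.8396 (-1.5 dB), φ = -32.9°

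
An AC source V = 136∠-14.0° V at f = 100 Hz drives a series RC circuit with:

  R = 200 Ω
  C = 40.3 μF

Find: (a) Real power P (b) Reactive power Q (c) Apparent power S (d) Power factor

Step 1 — Angular frequency: ω = 2π·f = 2π·100 = 628.3 rad/s.
Step 2 — Component impedances:
  R: Z = R = 200 Ω
  C: Z = 1/(jωC) = -j/(ω·C) = 0 - j39.49 Ω
Step 3 — Series combination: Z_total = R + C = 200 - j39.49 Ω = 203.9∠-11.2° Ω.
Step 4 — Source phasor: V = 136∠-14.0° V = 132 - j32.9 V.
Step 5 — Current: I = V / Z = 0.6663 - j0.03294 A = 0.6671∠-2.8° A.
Step 6 — Complex power: S = V·I* = 89.01 - j17.58 VA.
Step 7 — Real power: P = Re(S) = 89.01 W.
Step 8 — Reactive power: Q = Im(S) = -17.58 VAR.
Step 9 — Apparent power: |S| = 90.73 VA.
Step 10 — Power factor: PF = P/|S| = 0.9811 (leading).

(a) P = 89.01 W  (b) Q = -17.58 VAR  (c) S = 90.73 VA  (d) PF = 0.9811 (leading)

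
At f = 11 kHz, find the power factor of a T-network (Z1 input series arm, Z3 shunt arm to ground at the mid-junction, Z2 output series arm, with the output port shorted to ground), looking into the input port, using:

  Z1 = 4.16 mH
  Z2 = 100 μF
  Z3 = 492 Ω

Step 1 — Angular frequency: ω = 2π·f = 2π·1.1e+04 = 6.912e+04 rad/s.
Step 2 — Component impedances:
  Z1: Z = jωL = j·6.912e+04·0.00416 = 0 + j287.5 Ω
  Z2: Z = 1/(jωC) = -j/(ω·C) = 0 - j0.1447 Ω
  Z3: Z = R = 492 Ω
Step 3 — With the output port shorted to ground, the output series arm Z2 runs from the junction to ground; the shunt arm Z3 also runs from the junction to ground. They appear in parallel: Z3 || Z2 = 4.255e-05 - j0.1447 Ω.
Step 4 — Series with input arm Z1: Z_in = Z1 + (Z3 || Z2) = 4.255e-05 + j287.4 Ω = 287.4∠90.0° Ω.
Step 5 — Power factor: PF = cos(φ) = Re(Z)/|Z| = 4.255e-05/287.4 = 1.481e-07.
Step 6 — Type: Im(Z) = 287.4 ⇒ lagging (phase φ = 90.0°).

PF = 1.481e-07 (lagging, φ = 90.0°)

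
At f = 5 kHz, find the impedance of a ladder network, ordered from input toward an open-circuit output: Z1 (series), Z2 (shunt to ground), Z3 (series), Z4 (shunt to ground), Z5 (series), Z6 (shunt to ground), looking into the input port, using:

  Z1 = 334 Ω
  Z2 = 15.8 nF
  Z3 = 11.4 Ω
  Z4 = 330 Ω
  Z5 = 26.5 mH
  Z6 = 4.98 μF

Step 1 — Angular frequency: ω = 2π·f = 2π·5000 = 3.142e+04 rad/s.
Step 2 — Component impedances:
  Z1: Z = R = 334 Ω
  Z2: Z = 1/(jωC) = -j/(ω·C) = 0 - j2015 Ω
  Z3: Z = R = 11.4 Ω
  Z4: Z = R = 330 Ω
  Z5: Z = jωL = j·3.142e+04·0.0265 = 0 + j832.5 Ω
  Z6: Z = 1/(jωC) = -j/(ω·C) = 0 - j6.392 Ω
Step 3 — Ladder network (open output): work backward from the far end, alternating series and parallel combinations. Z_in = 658.6 + j69.94 Ω = 662.3∠6.1° Ω.

Z = 658.6 + j69.94 Ω = 662.3∠6.1° Ω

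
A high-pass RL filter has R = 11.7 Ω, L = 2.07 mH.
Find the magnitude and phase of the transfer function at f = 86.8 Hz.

Step 1 — Angular frequency: ω = 2π·86.8 = 545.4 rad/s.
Step 2 — Transfer function: H(jω) = jωL/(R + jωL).
Step 3 — Numerator jωL = j·1.129; denominator R + jωL = 11.7 + j1.129.
Step 4 — H = 0.009225 + j0.0956.
Step 5 — Magnitude: |H| = 0.09604 (-20.4 dB); phase: φ = 84.5°.

|H| = 0.09604 (-20.4 dB), φ = 84.5°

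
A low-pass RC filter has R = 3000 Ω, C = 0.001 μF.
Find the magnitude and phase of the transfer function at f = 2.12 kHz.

Step 1 — Angular frequency: ω = 2π·2120 = 1.332e+04 rad/s.
Step 2 — Transfer function: H(jω) = 1/(1 + jωRC).
Step 3 — Denominator: 1 + jωRC = 1 + j·1.332e+04·3000·1e-09 = 1 + j0.03996.
Step 4 — H = 0.9984 - j0.0399.
Step 5 — Magnitude: |H| = 0.9992 (-0.0 dB); phase: φ = -2.3°.

|H| = 0.9992 (-0.0 dB), φ = -2.3°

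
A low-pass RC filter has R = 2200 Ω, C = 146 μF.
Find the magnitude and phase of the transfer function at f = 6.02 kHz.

Step 1 — Angular frequency: ω = 2π·6020 = 3.782e+04 rad/s.
Step 2 — Transfer function: H(jω) = 1/(1 + jωRC).
Step 3 — Denominator: 1 + jωRC = 1 + j·3.782e+04·2200·0.000146 = 1 + j1.215e+04.
Step 4 — H = 6.775e-09 - j8.231e-05.
Step 5 — Magnitude: |H| = 8.231e-05 (-81.7 dB); phase: φ = -90.0°.

|H| = 8.231e-05 (-81.7 dB), φ = -90.0°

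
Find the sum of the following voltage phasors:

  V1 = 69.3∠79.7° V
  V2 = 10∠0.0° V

Step 1 — Convert each phasor to rectangular form:
  V1 = 69.3·(cos(79.7°) + j·sin(79.7°)) = 12.39 + j68.18 V
  V2 = 10·(cos(0.0°) + j·sin(0.0°)) = 10 V
Step 2 — Sum components: V_total = 22.39 + j68.18 V.
Step 3 — Convert to polar: |V_total| = 71.77 V, ∠V_total = 71.8°.

V_total = 71.77∠71.8° V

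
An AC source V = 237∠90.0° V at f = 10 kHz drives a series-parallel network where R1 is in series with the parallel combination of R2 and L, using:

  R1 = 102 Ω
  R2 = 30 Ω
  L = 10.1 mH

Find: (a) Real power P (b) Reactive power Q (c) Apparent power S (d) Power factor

Step 1 — Angular frequency: ω = 2π·f = 2π·1e+04 = 6.283e+04 rad/s.
Step 2 — Component impedances:
  R1: Z = R = 102 Ω
  R2: Z = R = 30 Ω
  L: Z = jωL = j·6.283e+04·0.0101 = 0 + j634.6 Ω
Step 3 — Parallel branch: R2 || L = 1/(1/R2 + 1/L) = 29.93 + j1.415 Ω.
Step 4 — Series with R1: Z_total = R1 + (R2 || L) = 131.9 + j1.415 Ω = 131.9∠0.6° Ω.
Step 5 — Source phasor: V = 237∠90.0° V = 0 + j237 V.
Step 6 — Current: I = V / Z = 0.01926 + j1.796 A = 1.796∠89.4° A.
Step 7 — Complex power: S = V·I* = 425.7 + j4.566 VA.
Step 8 — Real power: P = Re(S) = 425.7 W.
Step 9 — Reactive power: Q = Im(S) = 4.566 VAR.
Step 10 — Apparent power: |S| = 425.7 VA.
Step 11 — Power factor: PF = P/|S| = 0.9999 (lagging).

(a) P = 425.7 W  (b) Q = 4.566 VAR  (c) S = 425.7 VA  (d) PF = 0.9999 (lagging)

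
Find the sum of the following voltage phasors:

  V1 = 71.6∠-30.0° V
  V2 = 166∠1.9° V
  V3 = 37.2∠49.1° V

Step 1 — Convert each phasor to rectangular form:
  V1 = 71.6·(cos(-30.0°) + j·sin(-30.0°)) = 62.01 - j35.8 V
  V2 = 166·(cos(1.9°) + j·sin(1.9°)) = 165.9 + j5.504 V
  V3 = 37.2·(cos(49.1°) + j·sin(49.1°)) = 24.36 + j28.12 V
Step 2 — Sum components: V_total = 252.3 - j2.178 V.
Step 3 — Convert to polar: |V_total| = 252.3 V, ∠V_total = -0.5°.

V_total = 252.3∠-0.5° V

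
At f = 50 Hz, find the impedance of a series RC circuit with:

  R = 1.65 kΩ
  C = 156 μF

Step 1 — Angular frequency: ω = 2π·f = 2π·50 = 314.2 rad/s.
Step 2 — Component impedances:
  R: Z = R = 1650 Ω
  C: Z = 1/(jωC) = -j/(ω·C) = 0 - j20.4 Ω
Step 3 — Series combination: Z_total = R + C = 1650 - j20.4 Ω = 1650∠-0.7° Ω.

Z = 1650 - j20.4 Ω = 1650∠-0.7° Ω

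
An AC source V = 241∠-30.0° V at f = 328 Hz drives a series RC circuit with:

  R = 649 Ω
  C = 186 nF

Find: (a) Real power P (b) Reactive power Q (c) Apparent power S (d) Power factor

Step 1 — Angular frequency: ω = 2π·f = 2π·328 = 2061 rad/s.
Step 2 — Component impedances:
  R: Z = R = 649 Ω
  C: Z = 1/(jωC) = -j/(ω·C) = 0 - j2609 Ω
Step 3 — Series combination: Z_total = R + C = 649 - j2609 Ω = 2688∠-76.0° Ω.
Step 4 — Source phasor: V = 241∠-30.0° V = 208.7 - j120.5 V.
Step 5 — Current: I = V / Z = 0.06224 + j0.06452 A = 0.08965∠46.0° A.
Step 6 — Complex power: S = V·I* = 5.216 - j20.97 VA.
Step 7 — Real power: P = Re(S) = 5.216 W.
Step 8 — Reactive power: Q = Im(S) = -20.97 VAR.
Step 9 — Apparent power: |S| = 21.61 VA.
Step 10 — Power factor: PF = P/|S| = 0.2414 (leading).

(a) P = 5.216 W  (b) Q = -20.97 VAR  (c) S = 21.61 VA  (d) PF = 0.2414 (leading)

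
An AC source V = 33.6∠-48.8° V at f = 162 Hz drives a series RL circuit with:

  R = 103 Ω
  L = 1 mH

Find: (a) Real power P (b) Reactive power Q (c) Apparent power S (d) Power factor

Step 1 — Angular frequency: ω = 2π·f = 2π·162 = 1018 rad/s.
Step 2 — Component impedances:
  R: Z = R = 103 Ω
  L: Z = jωL = j·1018·0.001 = 0 + j1.018 Ω
Step 3 — Series combination: Z_total = R + L = 103 + j1.018 Ω = 103∠0.6° Ω.
Step 4 — Source phasor: V = 33.6∠-48.8° V = 22.13 - j25.28 V.
Step 5 — Current: I = V / Z = 0.2124 - j0.2475 A = 0.3262∠-49.4° A.
Step 6 — Complex power: S = V·I* = 10.96 + j0.1083 VA.
Step 7 — Real power: P = Re(S) = 10.96 W.
Step 8 — Reactive power: Q = Im(S) = 0.1083 VAR.
Step 9 — Apparent power: |S| = 10.96 VA.
Step 10 — Power factor: PF = P/|S| = 1 (lagging).

(a) P = 10.96 W  (b) Q = 0.1083 VAR  (c) S = 10.96 VA  (d) PF = 1 (lagging)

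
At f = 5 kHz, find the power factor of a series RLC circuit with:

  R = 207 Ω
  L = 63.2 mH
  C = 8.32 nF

Step 1 — Angular frequency: ω = 2π·f = 2π·5000 = 3.142e+04 rad/s.
Step 2 — Component impedances:
  R: Z = R = 207 Ω
  L: Z = jωL = j·3.142e+04·0.0632 = 0 + j1985 Ω
  C: Z = 1/(jωC) = -j/(ω·C) = 0 - j3826 Ω
Step 3 — Series combination: Z_total = R + L + C = 207 - j1840 Ω = 1852∠-83.6° Ω.
Step 4 — Power factor: PF = cos(φ) = Re(Z)/|Z| = 207/1852 = 0.1118.
Step 5 — Type: Im(Z) = -1840 ⇒ leading (phase φ = -83.6°).

PF = 0.1118 (leading, φ = -83.6°)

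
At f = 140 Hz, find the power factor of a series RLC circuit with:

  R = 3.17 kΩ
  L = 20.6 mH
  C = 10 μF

Step 1 — Angular frequency: ω = 2π·f = 2π·140 = 879.6 rad/s.
Step 2 — Component impedances:
  R: Z = R = 3170 Ω
  L: Z = jωL = j·879.6·0.0206 = 0 + j18.12 Ω
  C: Z = 1/(jωC) = -j/(ω·C) = 0 - j113.7 Ω
Step 3 — Series combination: Z_total = R + L + C = 3170 - j95.56 Ω = 3171∠-1.7° Ω.
Step 4 — Power factor: PF = cos(φ) = Re(Z)/|Z| = 3170/3171.44 = 0.9995.
Step 5 — Type: Im(Z) = -95.56 ⇒ leading (phase φ = -1.7°).

PF = 0.9995 (leading, φ = -1.7°)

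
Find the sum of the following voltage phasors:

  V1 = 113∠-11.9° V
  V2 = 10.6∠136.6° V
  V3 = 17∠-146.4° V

Step 1 — Convert each phasor to rectangular form:
  V1 = 113·(cos(-11.9°) + j·sin(-11.9°)) = 110.6 - j23.3 V
  V2 = 10.6·(cos(136.6°) + j·sin(136.6°)) = -7.702 + j7.283 V
  V3 = 17·(cos(-146.4°) + j·sin(-146.4°)) = -14.16 - j9.408 V
Step 2 — Sum components: V_total = 88.71 - j25.43 V.
Step 3 — Convert to polar: |V_total| = 92.28 V, ∠V_total = -16.0°.

V_total = 92.28∠-16.0° V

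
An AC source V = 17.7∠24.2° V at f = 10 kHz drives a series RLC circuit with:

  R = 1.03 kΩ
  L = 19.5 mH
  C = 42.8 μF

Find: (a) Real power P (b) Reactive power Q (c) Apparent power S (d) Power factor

Step 1 — Angular frequency: ω = 2π·f = 2π·1e+04 = 6.283e+04 rad/s.
Step 2 — Component impedances:
  R: Z = R = 1030 Ω
  L: Z = jωL = j·6.283e+04·0.0195 = 0 + j1225 Ω
  C: Z = 1/(jωC) = -j/(ω·C) = 0 - j0.3719 Ω
Step 3 — Series combination: Z_total = R + L + C = 1030 + j1225 Ω = 1600∠49.9° Ω.
Step 4 — Source phasor: V = 17.7∠24.2° V = 16.14 + j7.256 V.
Step 5 — Current: I = V / Z = 0.009963 - j0.004803 A = 0.01106∠-25.7° A.
Step 6 — Complex power: S = V·I* = 0.126 + j0.1498 VA.
Step 7 — Real power: P = Re(S) = 0.126 W.
Step 8 — Reactive power: Q = Im(S) = 0.1498 VAR.
Step 9 — Apparent power: |S| = 0.1958 VA.
Step 10 — Power factor: PF = P/|S| = 0.6436 (lagging).

(a) P = 0.126 W  (b) Q = 0.1498 VAR  (c) S = 0.1958 VA  (d) PF = 0.6436 (lagging)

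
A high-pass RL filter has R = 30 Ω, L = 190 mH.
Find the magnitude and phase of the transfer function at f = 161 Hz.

Step 1 — Angular frequency: ω = 2π·161 = 1012 rad/s.
Step 2 — Transfer function: H(jω) = jωL/(R + jωL).
Step 3 — Numerator jωL = j·192.2; denominator R + jωL = 30 + j192.2.
Step 4 — H = 0.9762 + j0.1524.
Step 5 — Magnitude: |H| = 0.988 (-0.1 dB); phase: φ = 8.9°.

|H| = 0.988 (-0.1 dB), φ = 8.9°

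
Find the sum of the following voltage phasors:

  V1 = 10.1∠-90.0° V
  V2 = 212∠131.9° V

Step 1 — Convert each phasor to rectangular form:
  V1 = 10.1·(cos(-90.0°) + j·sin(-90.0°)) = 0 - j10.1 V
  V2 = 212·(cos(131.9°) + j·sin(131.9°)) = -141.6 + j157.8 V
Step 2 — Sum components: V_total = -141.6 + j147.7 V.
Step 3 — Convert to polar: |V_total| = 204.6 V, ∠V_total = 133.8°.

V_total = 204.6∠133.8° V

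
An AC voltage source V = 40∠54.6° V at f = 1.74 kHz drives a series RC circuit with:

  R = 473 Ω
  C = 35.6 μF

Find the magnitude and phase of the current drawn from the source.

Step 1 — Angular frequency: ω = 2π·f = 2π·1740 = 1.093e+04 rad/s.
Step 2 — Component impedances:
  R: Z = R = 473 Ω
  C: Z = 1/(jωC) = -j/(ω·C) = 0 - j2.569 Ω
Step 3 — Series combination: Z_total = R + C = 473 - j2.569 Ω = 473∠-0.3° Ω.
Step 4 — Source phasor: V = 40∠54.6° V = 23.17 + j32.61 V.
Step 5 — Ohm's law: I = V / Z_total = (23.17 + j32.61) / (473 - j2.569) = 0.04861 + j0.0692 A.
Step 6 — Convert to polar: |I| = 0.08457 A, ∠I = 54.9°.

I = 0.08457∠54.9° A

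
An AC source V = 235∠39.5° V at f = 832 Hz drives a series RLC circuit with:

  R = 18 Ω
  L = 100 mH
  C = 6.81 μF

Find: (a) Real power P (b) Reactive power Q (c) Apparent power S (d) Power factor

Step 1 — Angular frequency: ω = 2π·f = 2π·832 = 5228 rad/s.
Step 2 — Component impedances:
  R: Z = R = 18 Ω
  L: Z = jωL = j·5228·0.1 = 0 + j522.8 Ω
  C: Z = 1/(jωC) = -j/(ω·C) = 0 - j28.09 Ω
Step 3 — Series combination: Z_total = R + L + C = 18 + j494.7 Ω = 495∠87.9° Ω.
Step 4 — Source phasor: V = 235∠39.5° V = 181.3 + j149.5 V.
Step 5 — Current: I = V / Z = 0.3151 - j0.3551 A = 0.4747∠-48.4° A.
Step 6 — Complex power: S = V·I* = 4.057 + j111.5 VA.
Step 7 — Real power: P = Re(S) = 4.057 W.
Step 8 — Reactive power: Q = Im(S) = 111.5 VAR.
Step 9 — Apparent power: |S| = 111.6 VA.
Step 10 — Power factor: PF = P/|S| = 0.03636 (lagging).

(a) P = 4.057 W  (b) Q = 111.5 VAR  (c) S = 111.6 VA  (d) PF = 0.03636 (lagging)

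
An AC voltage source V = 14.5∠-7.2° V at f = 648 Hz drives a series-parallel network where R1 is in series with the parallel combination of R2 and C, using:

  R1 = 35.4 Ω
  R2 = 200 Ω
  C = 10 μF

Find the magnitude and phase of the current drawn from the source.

Step 1 — Angular frequency: ω = 2π·f = 2π·648 = 4072 rad/s.
Step 2 — Component impedances:
  R1: Z = R = 35.4 Ω
  R2: Z = R = 200 Ω
  C: Z = 1/(jωC) = -j/(ω·C) = 0 - j24.56 Ω
Step 3 — Parallel branch: R2 || C = 1/(1/R2 + 1/C) = 2.971 - j24.2 Ω.
Step 4 — Series with R1: Z_total = R1 + (R2 || C) = 38.37 - j24.2 Ω = 45.36∠-32.2° Ω.
Step 5 — Source phasor: V = 14.5∠-7.2° V = 14.39 - j1.817 V.
Step 6 — Ohm's law: I = V / Z_total = (14.39 - j1.817) / (38.37 - j24.2) = 0.2896 + j0.1353 A.
Step 7 — Convert to polar: |I| = 0.3196 A, ∠I = 25.0°.

I = 0.3196∠25.0° A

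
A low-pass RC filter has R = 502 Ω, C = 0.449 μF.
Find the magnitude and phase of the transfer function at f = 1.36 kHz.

Step 1 — Angular frequency: ω = 2π·1360 = 8545 rad/s.
Step 2 — Transfer function: H(jω) = 1/(1 + jωRC).
Step 3 — Denominator: 1 + jωRC = 1 + j·8545·502·4.49e-07 = 1 + j1.926.
Step 4 — H = 0.2123 - j0.409.
Step 5 — Magnitude: |H| = 0.4608 (-6.7 dB); phase: φ = -62.6°.

|H| = 0.4608 (-6.7 dB), φ = -62.6°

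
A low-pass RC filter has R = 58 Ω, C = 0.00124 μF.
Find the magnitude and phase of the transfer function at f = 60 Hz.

Step 1 — Angular frequency: ω = 2π·60 = 377 rad/s.
Step 2 — Transfer function: H(jω) = 1/(1 + jωRC).
Step 3 — Denominator: 1 + jωRC = 1 + j·377·58·1.24e-09 = 1 + j2.711e-05.
Step 4 — H = 1 - j2.711e-05.
Step 5 — Magnitude: |H| = 1 (-0.0 dB); phase: φ = -0.0°.

|H| = 1 (-0.0 dB), φ = -0.0°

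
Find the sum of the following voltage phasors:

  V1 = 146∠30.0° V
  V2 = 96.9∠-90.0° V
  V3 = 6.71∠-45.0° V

Step 1 — Convert each phasor to rectangular form:
  V1 = 146·(cos(30.0°) + j·sin(30.0°)) = 126.4 + j73 V
  V2 = 96.9·(cos(-90.0°) + j·sin(-90.0°)) = 0 - j96.9 V
  V3 = 6.71·(cos(-45.0°) + j·sin(-45.0°)) = 4.745 - j4.745 V
Step 2 — Sum components: V_total = 131.2 - j28.64 V.
Step 3 — Convert to polar: |V_total| = 134.3 V, ∠V_total = -12.3°.

V_total = 134.3∠-12.3° V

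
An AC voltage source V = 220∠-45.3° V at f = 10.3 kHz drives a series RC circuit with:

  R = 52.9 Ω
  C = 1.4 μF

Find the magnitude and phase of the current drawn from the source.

Step 1 — Angular frequency: ω = 2π·f = 2π·1.03e+04 = 6.472e+04 rad/s.
Step 2 — Component impedances:
  R: Z = R = 52.9 Ω
  C: Z = 1/(jωC) = -j/(ω·C) = 0 - j11.04 Ω
Step 3 — Series combination: Z_total = R + C = 52.9 - j11.04 Ω = 54.04∠-11.8° Ω.
Step 4 — Source phasor: V = 220∠-45.3° V = 154.7 - j156.4 V.
Step 5 — Ohm's law: I = V / Z_total = (154.7 - j156.4) / (52.9 - j11.04) = 3.394 - j2.248 A.
Step 6 — Convert to polar: |I| = 4.071 A, ∠I = -33.5°.

I = 4.071∠-33.5° A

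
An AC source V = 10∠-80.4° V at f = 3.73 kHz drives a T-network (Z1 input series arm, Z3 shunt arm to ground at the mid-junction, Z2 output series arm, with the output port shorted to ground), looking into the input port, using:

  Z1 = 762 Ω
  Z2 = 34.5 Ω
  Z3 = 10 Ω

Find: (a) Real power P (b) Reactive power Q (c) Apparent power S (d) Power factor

Step 1 — Angular frequency: ω = 2π·f = 2π·3730 = 2.344e+04 rad/s.
Step 2 — Component impedances:
  Z1: Z = R = 762 Ω
  Z2: Z = R = 34.5 Ω
  Z3: Z = R = 10 Ω
Step 3 — With the output port shorted to ground, the output series arm Z2 runs from the junction to ground; the shunt arm Z3 also runs from the junction to ground. They appear in parallel: Z3 || Z2 = 7.753 Ω.
Step 4 — Series with input arm Z1: Z_in = Z1 + (Z3 || Z2) = 769.8 Ω = 769.8∠0.0° Ω.
Step 5 — Source phasor: V = 10∠-80.4° V = 1.668 - j9.86 V.
Step 6 — Current: I = V / Z = 0.002167 - j0.01281 A = 0.01299∠-80.4° A.
Step 7 — Complex power: S = V·I* = 0.1299 VA.
Step 8 — Real power: P = Re(S) = 0.1299 W.
Step 9 — Reactive power: Q = Im(S) = 0 VAR.
Step 10 — Apparent power: |S| = 0.1299 VA.
Step 11 — Power factor: PF = P/|S| = 1 (unity).

(a) P = 0.1299 W  (b) Q = 0 VAR  (c) S = 0.1299 VA  (d) PF = 1 (unity)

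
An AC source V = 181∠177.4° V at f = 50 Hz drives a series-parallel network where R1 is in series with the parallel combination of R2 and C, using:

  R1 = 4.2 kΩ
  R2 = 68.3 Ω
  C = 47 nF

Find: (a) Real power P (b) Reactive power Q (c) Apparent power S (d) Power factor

Step 1 — Angular frequency: ω = 2π·f = 2π·50 = 314.2 rad/s.
Step 2 — Component impedances:
  R1: Z = R = 4200 Ω
  R2: Z = R = 68.3 Ω
  C: Z = 1/(jωC) = -j/(ω·C) = 0 - j6.773e+04 Ω
Step 3 — Parallel branch: R2 || C = 1/(1/R2 + 1/C) = 68.3 - j0.06888 Ω.
Step 4 — Series with R1: Z_total = R1 + (R2 || C) = 4268 - j0.06888 Ω = 4268∠-0.0° Ω.
Step 5 — Source phasor: V = 181∠177.4° V = -180.8 + j8.211 V.
Step 6 — Current: I = V / Z = -0.04236 + j0.001923 A = 0.04241∠177.4° A.
Step 7 — Complex power: S = V·I* = 7.675 - j0.0001239 VA.
Step 8 — Real power: P = Re(S) = 7.675 W.
Step 9 — Reactive power: Q = Im(S) = -0.0001239 VAR.
Step 10 — Apparent power: |S| = 7.675 VA.
Step 11 — Power factor: PF = P/|S| = 1 (leading).

(a) P = 7.675 W  (b) Q = -0.0001239 VAR  (c) S = 7.675 VA  (d) PF = 1 (leading)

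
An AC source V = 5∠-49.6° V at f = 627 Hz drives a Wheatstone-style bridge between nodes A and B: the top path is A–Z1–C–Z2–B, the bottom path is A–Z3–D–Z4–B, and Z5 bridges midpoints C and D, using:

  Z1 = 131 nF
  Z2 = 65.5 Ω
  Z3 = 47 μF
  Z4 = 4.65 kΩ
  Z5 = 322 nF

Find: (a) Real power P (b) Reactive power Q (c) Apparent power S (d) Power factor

Step 1 — Angular frequency: ω = 2π·f = 2π·627 = 3940 rad/s.
Step 2 — Component impedances:
  Z1: Z = 1/(jωC) = -j/(ω·C) = 0 - j1938 Ω
  Z2: Z = R = 65.5 Ω
  Z3: Z = 1/(jωC) = -j/(ω·C) = 0 - j5.401 Ω
  Z4: Z = R = 4650 Ω
  Z5: Z = 1/(jωC) = -j/(ω·C) = 0 - j788.3 Ω
Step 3 — Bridge requires nodal analysis (the Z5 bridge couples midpoints C and D, so the two paths cannot be reduced to a simple series/parallel combination). Setting node B to ground and injecting 1 A at node A, the 3-node admittance system at A, C, D solves to V_A = Z_AB = 128.2 - j540.1 Ω = 555.1∠-76.6° Ω.
Step 4 — Source phasor: V = 5∠-49.6° V = 3.241 - j3.808 V.
Step 5 — Current: I = V / Z = 0.008022 + j0.004096 A = 0.009008∠27.0° A.
Step 6 — Complex power: S = V·I* = 0.0104 - j0.04382 VA.
Step 7 — Real power: P = Re(S) = 0.0104 W.
Step 8 — Reactive power: Q = Im(S) = -0.04382 VAR.
Step 9 — Apparent power: |S| = 0.04504 VA.
Step 10 — Power factor: PF = P/|S| = 0.2309 (leading).

(a) P = 0.0104 W  (b) Q = -0.04382 VAR  (c) S = 0.04504 VA  (d) PF = 0.2309 (leading)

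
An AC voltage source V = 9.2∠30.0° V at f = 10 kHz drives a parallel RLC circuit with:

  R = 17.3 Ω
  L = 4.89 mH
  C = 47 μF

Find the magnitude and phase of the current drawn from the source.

Step 1 — Angular frequency: ω = 2π·f = 2π·1e+04 = 6.283e+04 rad/s.
Step 2 — Component impedances:
  R: Z = R = 17.3 Ω
  L: Z = jωL = j·6.283e+04·0.00489 = 0 + j307.2 Ω
  C: Z = 1/(jωC) = -j/(ω·C) = 0 - j0.3386 Ω
Step 3 — Parallel combination: 1/Z_total = 1/R + 1/L + 1/C; Z_total = 0.00664 - j0.3389 Ω = 0.3389∠-88.9° Ω.
Step 4 — Source phasor: V = 9.2∠30.0° V = 7.967 + j4.6 V.
Step 5 — Ohm's law: I = V / Z_total = (7.967 + j4.6) / (0.00664 - j0.3389) = -13.11 + j23.77 A.
Step 6 — Convert to polar: |I| = 27.14 A, ∠I = 118.9°.

I = 27.14∠118.9° A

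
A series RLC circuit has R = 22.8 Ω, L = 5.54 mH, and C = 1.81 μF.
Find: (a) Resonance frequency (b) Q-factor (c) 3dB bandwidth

Step 1 — Resonance: ω₀ = 1/√(LC) = 1/√(0.00554·1.81e-06) = 9986 rad/s.
Step 2 — f₀ = ω₀/(2π) = 1589 Hz.
Step 3 — Series Q: Q = ω₀L/R = 9986·0.00554/22.8 = 2.427.
Step 4 — Bandwidth: Δω = ω₀/Q = 4116 rad/s; BW = Δω/(2π) = 655 Hz.

(a) f₀ = 1589 Hz  (b) Q = 2.427  (c) BW = 655 Hz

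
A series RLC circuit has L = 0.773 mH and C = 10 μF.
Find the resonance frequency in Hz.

Step 1 — Resonance condition Im(Z)=0 gives ω₀ = 1/√(LC).
Step 2 — ω₀ = 1/√(0.000773·1e-05) = 1.137e+04 rad/s.
Step 3 — f₀ = ω₀/(2π) = 1810 Hz.

f₀ = 1810 Hz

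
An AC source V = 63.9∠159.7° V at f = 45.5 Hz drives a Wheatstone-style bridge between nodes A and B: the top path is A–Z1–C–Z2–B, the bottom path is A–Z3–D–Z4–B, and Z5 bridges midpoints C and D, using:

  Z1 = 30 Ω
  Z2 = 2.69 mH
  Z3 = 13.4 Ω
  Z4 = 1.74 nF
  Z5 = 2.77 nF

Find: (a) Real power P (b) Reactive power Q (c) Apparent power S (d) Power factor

Step 1 — Angular frequency: ω = 2π·f = 2π·45.5 = 285.9 rad/s.
Step 2 — Component impedances:
  Z1: Z = R = 30 Ω
  Z2: Z = jωL = j·285.9·0.00269 = 0 + j0.769 Ω
  Z3: Z = R = 13.4 Ω
  Z4: Z = 1/(jωC) = -j/(ω·C) = 0 - j2.01e+06 Ω
  Z5: Z = 1/(jωC) = -j/(ω·C) = 0 - j1.263e+06 Ω
Step 3 — Bridge requires nodal analysis (the Z5 bridge couples midpoints C and D, so the two paths cannot be reduced to a simple series/parallel combination). Setting node B to ground and injecting 1 A at node A, the 3-node admittance system at A, C, D solves to V_A = Z_AB = 30 + j0.7679 Ω = 30.01∠1.5° Ω.
Step 4 — Source phasor: V = 63.9∠159.7° V = -59.93 + j22.17 V.
Step 5 — Current: I = V / Z = -1.977 + j0.7896 A = 2.129∠158.2° A.
Step 6 — Complex power: S = V·I* = 136 + j3.481 VA.
Step 7 — Real power: P = Re(S) = 136 W.
Step 8 — Reactive power: Q = Im(S) = 3.481 VAR.
Step 9 — Apparent power: |S| = 136.1 VA.
Step 10 — Power factor: PF = P/|S| = 0.9997 (lagging).

(a) P = 136 W  (b) Q = 3.481 VAR  (c) S = 136.1 VA  (d) PF = 0.9997 (lagging)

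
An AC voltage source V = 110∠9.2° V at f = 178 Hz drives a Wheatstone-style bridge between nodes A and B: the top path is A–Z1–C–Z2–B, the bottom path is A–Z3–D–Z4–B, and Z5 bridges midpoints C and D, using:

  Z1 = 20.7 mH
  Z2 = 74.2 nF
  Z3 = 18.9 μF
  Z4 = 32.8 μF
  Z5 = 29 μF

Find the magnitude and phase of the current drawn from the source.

Step 1 — Angular frequency: ω = 2π·f = 2π·178 = 1118 rad/s.
Step 2 — Component impedances:
  Z1: Z = jωL = j·1118·0.0207 = 0 + j23.15 Ω
  Z2: Z = 1/(jωC) = -j/(ω·C) = 0 - j1.205e+04 Ω
  Z3: Z = 1/(jωC) = -j/(ω·C) = 0 - j47.31 Ω
  Z4: Z = 1/(jωC) = -j/(ω·C) = 0 - j27.26 Ω
  Z5: Z = 1/(jωC) = -j/(ω·C) = 0 - j30.83 Ω
Step 3 — Bridge requires nodal analysis (the Z5 bridge couples midpoints C and D, so the two paths cannot be reduced to a simple series/parallel combination). Setting node B to ground and injecting 1 A at node A, the 3-node admittance system at A, C, D solves to V_A = Z_AB = 0 - j33.63 Ω = 33.63∠-90.0° Ω.
Step 4 — Source phasor: V = 110∠9.2° V = 108.6 + j17.59 V.
Step 5 — Ohm's law: I = V / Z_total = (108.6 + j17.59) / (0 - j33.63) = -0.523 + j3.229 A.
Step 6 — Convert to polar: |I| = 3.271 A, ∠I = 99.2°.

I = 3.271∠99.2° A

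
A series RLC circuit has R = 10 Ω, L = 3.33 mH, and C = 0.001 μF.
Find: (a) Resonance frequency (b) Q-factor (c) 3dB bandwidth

Step 1 — Resonance condition Im(Z)=0 gives ω₀ = 1/√(LC).
Step 2 — ω₀ = 1/√(0.00333·1e-09) = 5.48e+05 rad/s.
Step 3 — f₀ = ω₀/(2π) = 8.722e+04 Hz.
Step 4 — Series Q: Q = ω₀L/R = 5.48e+05·0.00333/10 = 182.5.
Step 5 — 3dB bandwidth: Δω = ω₀/Q = 3003 rad/s; BW = Δω/(2π) = 477.9 Hz.

(a) f₀ = 8.722e+04 Hz  (b) Q = 182.5  (c) BW = 477.9 Hz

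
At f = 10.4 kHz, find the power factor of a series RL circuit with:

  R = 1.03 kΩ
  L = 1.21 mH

Step 1 — Angular frequency: ω = 2π·f = 2π·1.04e+04 = 6.535e+04 rad/s.
Step 2 — Component impedances:
  R: Z = R = 1030 Ω
  L: Z = jωL = j·6.535e+04·0.00121 = 0 + j79.07 Ω
Step 3 — Series combination: Z_total = R + L = 1030 + j79.07 Ω = 1033∠4.4° Ω.
Step 4 — Power factor: PF = cos(φ) = Re(Z)/|Z| = 1030/1033 = 0.9971.
Step 5 — Type: Im(Z) = 79.07 ⇒ lagging (phase φ = 4.4°).

PF = 0.9971 (lagging, φ = 4.4°)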